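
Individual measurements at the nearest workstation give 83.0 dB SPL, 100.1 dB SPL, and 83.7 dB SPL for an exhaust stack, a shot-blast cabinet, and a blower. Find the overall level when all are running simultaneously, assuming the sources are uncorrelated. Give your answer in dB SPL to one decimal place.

Incoherent sources combine by intensity addition: L_total = 10·log₁₀(Σ 10^(L_i/10)).
Σ 10^(L/10) = 10^(83.0/10) + 10^(100.1/10) + 10^(83.7/10) = 1.067e+10.
L_total = 10·log₁₀(1.067e+10) = 100.28 dB SPL.

100.3 dB SPL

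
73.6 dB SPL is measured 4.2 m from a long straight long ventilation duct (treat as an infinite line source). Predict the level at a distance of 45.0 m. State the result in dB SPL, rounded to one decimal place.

63.3 dB SPL

Line-source attenuation: ΔL = 10·log₁₀(r₂/r₁) = 10·log₁₀(45.0/4.2) = 10.300 dB.
L₂ = 73.6 − 10·log₁₀(45.0/4.2) = 73.6 − 10.300 = 63.30 dB SPL.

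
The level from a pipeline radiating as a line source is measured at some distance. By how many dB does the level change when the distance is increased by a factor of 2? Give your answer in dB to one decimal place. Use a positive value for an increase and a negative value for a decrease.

With cylindrical spreading the level changes by −10·log₁₀(r₂/r₁).
ΔL = −10·log₁₀(2) = -3.01 dB.

-3.0 dB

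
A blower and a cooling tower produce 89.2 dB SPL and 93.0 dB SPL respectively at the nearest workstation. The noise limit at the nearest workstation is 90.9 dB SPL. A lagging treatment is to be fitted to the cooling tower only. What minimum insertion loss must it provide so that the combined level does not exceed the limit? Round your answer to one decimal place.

7.0 dB

Everything except the cooling tower sums to 10^(89.2/10) = 8.318e+08 in linear terms, 89.20 dB SPL.
The limit corresponds to 10^(90.9/10) = 1.230e+09; subtracting the fixed part leaves 3.985e+08 for the cooling tower, i.e. 86.00 dB SPL.
So the cooling tower must be reduced from 93.0 to 86.00 dB SPL: IL = 7.00 dB.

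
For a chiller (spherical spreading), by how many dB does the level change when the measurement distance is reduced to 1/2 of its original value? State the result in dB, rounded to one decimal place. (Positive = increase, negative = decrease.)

+6.0 dB

Point-source spreading: ΔL = −20·log₁₀(r₂/r₁).
ΔL = −20·log₁₀(0.5) = +6.02 dB.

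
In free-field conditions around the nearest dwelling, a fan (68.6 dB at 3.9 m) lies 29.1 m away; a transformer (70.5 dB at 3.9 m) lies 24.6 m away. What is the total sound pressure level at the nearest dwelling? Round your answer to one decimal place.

56.2 dB

First find each source's level at the receiver (point-source: −20·log₁₀(r/r_ref)), then combine on an intensity basis.
fan: 68.6 − 20·log₁₀(29.1/3.9) = 68.6 − 17.46 = 51.14 dB.
transformer: 70.5 − 20·log₁₀(24.6/3.9) = 70.5 − 16.00 = 54.50 dB.
Σ 10^(L/10) = 4.121e+05 → L_total = 10·log₁₀(4.121e+05) = 56.15 dB.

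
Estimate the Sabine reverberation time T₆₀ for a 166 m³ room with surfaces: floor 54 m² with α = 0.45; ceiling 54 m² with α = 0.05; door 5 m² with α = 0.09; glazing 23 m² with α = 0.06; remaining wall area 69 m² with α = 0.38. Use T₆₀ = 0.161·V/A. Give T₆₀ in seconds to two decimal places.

Total absorption A = 54·0.45 + 54·0.05 + 5·0.09 + 23·0.06 + 69·0.38 = 55.05 m² sabins.
T₆₀ = 0.161 × 166 / 55.05 = 0.485 s.

0.49 s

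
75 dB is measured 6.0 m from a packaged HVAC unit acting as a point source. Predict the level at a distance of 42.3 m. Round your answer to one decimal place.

58.0 dB

For a point source, L₂ = L₁ − 20·log₁₀(r₂/r₁).
L₂ = 75 − 20·log₁₀(42.3/6.0) = 75 − 16.964 = 58.04 dB.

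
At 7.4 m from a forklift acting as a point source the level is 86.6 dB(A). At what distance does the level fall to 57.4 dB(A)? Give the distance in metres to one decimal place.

213.4 m

The 29.2 dB drop corresponds to a distance ratio of 10^(29.2/20) for a point source.
r₂ = 7.4·10^((86.6−57.4)/20) = 7.4·10^(29.2/20) = 213.42 m.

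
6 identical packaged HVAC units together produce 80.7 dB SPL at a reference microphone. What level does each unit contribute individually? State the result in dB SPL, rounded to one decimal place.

For N identical incoherent sources L_total = L₁ + 10·log₁₀ N, so L₁ = 80.7 − 10·log₁₀(6) = 80.7 − 7.782.

72.9 dB SPL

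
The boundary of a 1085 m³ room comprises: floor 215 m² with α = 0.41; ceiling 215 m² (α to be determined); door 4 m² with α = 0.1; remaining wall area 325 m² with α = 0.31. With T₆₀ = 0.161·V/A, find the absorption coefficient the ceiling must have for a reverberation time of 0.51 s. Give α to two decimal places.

A = 0.161·V/T₆₀ = 0.161·1085/0.51 = 342.52 m² sabins.
Absorption from the other surfaces = 215·0.41 + 4·0.1 + 325·0.31 = 189.30 m², so the ceiling must supply 153.22 m² over 215 m².
α = 153.22/215 = 0.713.

0.71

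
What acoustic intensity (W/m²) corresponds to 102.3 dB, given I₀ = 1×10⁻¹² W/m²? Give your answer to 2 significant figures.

0.017 W/m²

I/I₀ = 10^(102.3/10) = 1.698e+10, so I = 1.698e+10 × 10⁻¹² W/m².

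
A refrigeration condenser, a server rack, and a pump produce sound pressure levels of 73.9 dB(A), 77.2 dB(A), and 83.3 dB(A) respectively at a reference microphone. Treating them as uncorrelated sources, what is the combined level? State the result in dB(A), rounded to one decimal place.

84.6 dB(A)

Incoherent sources combine by intensity addition: L_total = 10·log₁₀(Σ 10^(L_i/10)).
Σ 10^(L/10) = 10^(73.9/10) + 10^(77.2/10) + 10^(83.3/10) = 2.908e+08.
L_total = 10·log₁₀(2.908e+08) = 84.64 dB(A).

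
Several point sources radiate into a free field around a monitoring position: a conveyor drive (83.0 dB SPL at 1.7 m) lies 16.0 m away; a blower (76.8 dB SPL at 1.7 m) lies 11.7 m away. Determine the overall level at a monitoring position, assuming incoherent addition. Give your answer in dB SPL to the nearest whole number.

First find each source's level at the receiver (point-source: −20·log₁₀(r/r_ref)), then combine on an intensity basis.
conveyor drive: 83.0 − 20·log₁₀(16.0/1.7) = 83.0 − 19.47 = 63.53 dB SPL.
blower: 76.8 − 20·log₁₀(11.7/1.7) = 76.8 − 16.75 = 60.05 dB SPL.
Σ 10^(L/10) = 3.263e+06 → L_total = 10·log₁₀(3.263e+06) = 65.14 dB SPL.

65 dB SPL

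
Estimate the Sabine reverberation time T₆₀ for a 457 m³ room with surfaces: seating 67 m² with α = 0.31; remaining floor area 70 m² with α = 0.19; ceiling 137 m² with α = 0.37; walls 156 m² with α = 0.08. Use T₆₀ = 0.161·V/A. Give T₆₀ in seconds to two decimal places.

Total absorption A = 67·0.31 + 70·0.19 + 137·0.37 + 156·0.08 = 97.24 m² sabins.
T₆₀ = 0.161 × 457 / 97.24 = 0.757 s.

0.76 s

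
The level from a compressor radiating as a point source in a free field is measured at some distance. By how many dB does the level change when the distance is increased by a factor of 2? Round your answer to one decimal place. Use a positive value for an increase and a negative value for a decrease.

-6.0 dB

With spherical spreading the level changes by −20·log₁₀(r₂/r₁).
ΔL = −20·log₁₀(2) = -6.02 dB.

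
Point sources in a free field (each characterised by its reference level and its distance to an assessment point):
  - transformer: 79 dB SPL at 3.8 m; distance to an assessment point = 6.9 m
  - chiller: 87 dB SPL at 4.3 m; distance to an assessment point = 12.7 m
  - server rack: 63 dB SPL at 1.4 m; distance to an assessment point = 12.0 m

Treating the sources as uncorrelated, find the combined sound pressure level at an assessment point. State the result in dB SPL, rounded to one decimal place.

Apply inverse-square spreading to bring every level to the receiver, then sum 10^(L/10).
transformer: 79 − 20·log₁₀(6.9/3.8) = 79 − 5.18 = 73.82 dB SPL.
chiller: 87 − 20·log₁₀(12.7/4.3) = 87 − 9.41 = 77.59 dB SPL.
server rack: 63 − 20·log₁₀(12.0/1.4) = 63 − 18.66 = 44.34 dB SPL.
Σ 10^(L/10) = 8.157e+07 → L_total = 10·log₁₀(8.157e+07) = 79.12 dB SPL.

79.1 dB SPL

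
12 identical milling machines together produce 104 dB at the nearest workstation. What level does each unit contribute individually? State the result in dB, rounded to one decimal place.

12 equal contributions raise the level by 10·log₁₀ 12 = 10.792 dB, so each unit alone gives 104 − 10.792.

93.2 dB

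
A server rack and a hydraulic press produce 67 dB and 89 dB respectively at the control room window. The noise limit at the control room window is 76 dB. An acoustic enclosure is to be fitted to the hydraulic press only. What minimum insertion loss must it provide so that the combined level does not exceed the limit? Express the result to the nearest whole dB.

14 dB

Fixed contribution from the other source: Σ 10^(L/10) = 10^(67/10) = 5.012e+06 (67.00 dB).
The limit corresponds to 10^(76/10) = 3.981e+07; subtracting the fixed part leaves 3.480e+07 for the hydraulic press, i.e. 75.42 dB.
So the hydraulic press must be reduced from 89 to 75.42 dB: IL = 13.58 dB.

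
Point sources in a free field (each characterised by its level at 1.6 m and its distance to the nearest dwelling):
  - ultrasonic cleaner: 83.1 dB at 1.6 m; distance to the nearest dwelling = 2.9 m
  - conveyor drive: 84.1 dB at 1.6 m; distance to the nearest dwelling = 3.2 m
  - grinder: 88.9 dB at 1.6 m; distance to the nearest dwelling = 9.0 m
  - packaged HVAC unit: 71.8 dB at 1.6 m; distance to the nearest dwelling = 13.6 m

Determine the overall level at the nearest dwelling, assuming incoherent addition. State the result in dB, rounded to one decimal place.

First find each source's level at the receiver (point-source: −20·log₁₀(r/r_ref)), then combine on an intensity basis.
ultrasonic cleaner: 83.1 − 20·log₁₀(2.9/1.6) = 83.1 − 5.17 = 77.93 dB.
conveyor drive: 84.1 − 20·log₁₀(3.2/1.6) = 84.1 − 6.02 = 78.08 dB.
grinder: 88.9 − 20·log₁₀(9.0/1.6) = 88.9 − 15.00 = 73.90 dB.
packaged HVAC unit: 71.8 − 20·log₁₀(13.6/1.6) = 71.8 − 18.59 = 53.21 dB.
Σ 10^(L/10) = 1.512e+08 → L_total = 10·log₁₀(1.512e+08) = 81.79 dB.

81.8 dB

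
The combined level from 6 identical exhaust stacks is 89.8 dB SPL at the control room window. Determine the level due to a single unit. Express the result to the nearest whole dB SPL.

6 equal contributions raise the level by 10·log₁₀ 6 = 7.782 dB, so each unit alone gives 89.8 − 7.782.

82 dB SPL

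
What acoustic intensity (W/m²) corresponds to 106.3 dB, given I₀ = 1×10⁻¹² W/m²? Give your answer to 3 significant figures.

I/I₀ = 10^(106.3/10) = 4.266e+10, so I = 4.266e+10 × 10⁻¹² W/m².

0.0427 W/m²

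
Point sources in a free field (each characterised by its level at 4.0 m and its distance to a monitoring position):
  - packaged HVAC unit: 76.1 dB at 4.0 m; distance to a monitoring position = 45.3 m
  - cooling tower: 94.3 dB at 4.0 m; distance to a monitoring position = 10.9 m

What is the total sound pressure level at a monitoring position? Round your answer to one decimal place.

85.6 dB

Apply inverse-square spreading to bring every level to the receiver, then sum 10^(L/10).
packaged HVAC unit: 76.1 − 20·log₁₀(45.3/4.0) = 76.1 − 21.08 = 55.02 dB.
cooling tower: 94.3 − 20·log₁₀(10.9/4.0) = 94.3 − 8.71 = 85.59 dB.
Σ 10^(L/10) = 3.628e+08 → L_total = 10·log₁₀(3.628e+08) = 85.60 dB.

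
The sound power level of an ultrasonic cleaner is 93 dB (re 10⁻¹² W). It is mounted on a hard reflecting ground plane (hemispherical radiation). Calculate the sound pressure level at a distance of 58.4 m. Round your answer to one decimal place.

Free-field hemispherical radiation: L_p = L_w − 10·log₁₀(2π·r²), r = 58.4 m.
2π·r² = 2.143e+04 m², 10·log₁₀ of that is 43.310 dB.
L_p = 93 − 43.310 = 49.69 dB.

49.7 dB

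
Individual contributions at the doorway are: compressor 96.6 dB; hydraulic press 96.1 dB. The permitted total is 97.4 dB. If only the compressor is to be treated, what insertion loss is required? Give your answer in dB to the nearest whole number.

Everything except the compressor sums to 10^(96.1/10) = 4.074e+09 in linear terms, 96.10 dB.
To meet 97.4 dB overall, the treated compressor may contribute at most 10^(97.4/10) − 4.074e+09 = 1.422e+09, i.e. 91.53 dB.
Required insertion loss = 96.6 − 91.53 = 5.07 dB.

5 dB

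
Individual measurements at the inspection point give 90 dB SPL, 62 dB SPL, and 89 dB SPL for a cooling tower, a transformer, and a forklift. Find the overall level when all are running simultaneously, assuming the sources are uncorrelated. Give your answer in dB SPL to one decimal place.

Incoherent sources combine by intensity addition: L_total = 10·log₁₀(Σ 10^(L_i/10)).
Σ 10^(L/10) = 10^(90/10) + 10^(62/10) + 10^(89/10) = 1.796e+09.
L_total = 10·log₁₀(1.796e+09) = 92.54 dB SPL.

92.5 dB SPL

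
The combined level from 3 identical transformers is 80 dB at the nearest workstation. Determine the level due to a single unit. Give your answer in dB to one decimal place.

For N identical incoherent sources L_total = L₁ + 10·log₁₀ N, so L₁ = 80 − 10·log₁₀(3) = 80 − 4.771.

75.2 dB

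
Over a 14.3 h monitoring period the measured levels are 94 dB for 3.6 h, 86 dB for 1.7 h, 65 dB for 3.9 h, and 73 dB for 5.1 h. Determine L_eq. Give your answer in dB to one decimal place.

Weight each interval's intensity by its duration and average over T = 14.3 h:
Σ tᵢ·10^(Lᵢ/10) = 3.6·10^(94/10) + 1.7·10^(86/10) + 3.9·10^(65/10) + 5.1·10^(73/10) = 9.834e+09.
L_eq = 10·log₁₀(9.834e+09/14.3) = 88.37 dB.

88.4 dB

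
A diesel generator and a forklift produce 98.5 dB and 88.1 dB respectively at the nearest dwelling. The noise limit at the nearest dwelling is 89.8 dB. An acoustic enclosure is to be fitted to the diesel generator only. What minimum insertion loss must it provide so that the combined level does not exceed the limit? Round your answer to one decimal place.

The untreated sources together contribute 10^(88.1/10) = 6.457e+08, i.e. 88.10 dB.
To meet 89.8 dB overall, the treated diesel generator may contribute at most 10^(89.8/10) − 6.457e+08 = 3.093e+08, i.e. 84.90 dB.
So the diesel generator must be reduced from 98.5 to 84.90 dB: IL = 13.60 dB.

13.6 dB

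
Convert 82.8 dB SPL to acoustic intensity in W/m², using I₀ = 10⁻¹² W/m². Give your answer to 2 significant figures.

L = 10·log₁₀(I/I₀) ⇒ I = I₀·10^(L/10) = 10⁻¹² × 10^8.28.

0.00019 W/m²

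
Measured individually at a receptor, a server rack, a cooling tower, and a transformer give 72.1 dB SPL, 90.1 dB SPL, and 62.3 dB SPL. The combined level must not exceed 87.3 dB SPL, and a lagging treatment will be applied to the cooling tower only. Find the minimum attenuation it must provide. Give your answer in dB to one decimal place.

2.9 dB

Everything except the cooling tower sums to 10^(72.1/10) + 10^(62.3/10) = 1.792e+07 in linear terms, 72.53 dB SPL.
To meet 87.3 dB SPL overall, the treated cooling tower may contribute at most 10^(87.3/10) − 1.792e+07 = 5.191e+08, i.e. 87.15 dB SPL.
Required insertion loss = 90.1 − 87.15 = 2.95 dB.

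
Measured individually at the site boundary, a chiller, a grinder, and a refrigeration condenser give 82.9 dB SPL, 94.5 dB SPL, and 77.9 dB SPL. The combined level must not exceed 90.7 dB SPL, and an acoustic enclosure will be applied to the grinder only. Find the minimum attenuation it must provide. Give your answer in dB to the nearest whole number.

Fixed contribution from the other sources: Σ 10^(L/10) = 10^(82.9/10) + 10^(77.9/10) = 2.566e+08 (84.09 dB SPL).
To meet 90.7 dB SPL overall, the treated grinder may contribute at most 10^(90.7/10) − 2.566e+08 = 9.183e+08, i.e. 89.63 dB SPL.
Required insertion loss = 94.5 − 89.63 = 4.87 dB.

5 dB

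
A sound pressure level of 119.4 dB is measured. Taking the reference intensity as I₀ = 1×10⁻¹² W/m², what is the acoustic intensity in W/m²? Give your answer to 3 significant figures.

0.871 W/m²

L = 10·log₁₀(I/I₀) ⇒ I = I₀·10^(L/10) = 10⁻¹² × 10^11.94.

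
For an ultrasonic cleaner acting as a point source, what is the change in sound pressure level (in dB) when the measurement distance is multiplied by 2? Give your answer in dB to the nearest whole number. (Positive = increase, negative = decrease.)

-6 dB

A point source loses 6 dB per doubling of distance; generally ΔL = −20·log₁₀(r₂/r₁).
ΔL = −20·log₁₀(2) = -6.02 dB.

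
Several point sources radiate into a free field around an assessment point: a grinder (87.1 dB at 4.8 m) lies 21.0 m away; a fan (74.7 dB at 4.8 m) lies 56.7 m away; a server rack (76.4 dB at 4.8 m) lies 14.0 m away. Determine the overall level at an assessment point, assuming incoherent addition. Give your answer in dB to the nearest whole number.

75 dB

First find each source's level at the receiver (point-source: −20·log₁₀(r/r_ref)), then combine on an intensity basis.
grinder: 87.1 − 20·log₁₀(21.0/4.8) = 87.1 − 12.82 = 74.28 dB.
fan: 74.7 − 20·log₁₀(56.7/4.8) = 74.7 − 21.45 = 53.25 dB.
server rack: 76.4 − 20·log₁₀(14.0/4.8) = 76.4 − 9.30 = 67.10 dB.
Σ 10^(L/10) = 3.214e+07 → L_total = 10·log₁₀(3.214e+07) = 75.07 dB.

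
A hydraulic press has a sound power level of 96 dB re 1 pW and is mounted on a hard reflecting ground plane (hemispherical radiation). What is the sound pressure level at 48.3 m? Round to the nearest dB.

The power spreads over a hemisphere of area 2π·r², so L_p = L_w − 10·log₁₀(2π·r²).
2π·r² = 1.466e+04 m², 10·log₁₀ of that is 41.661 dB.
L_p = 96 − 41.661 = 54.34 dB.

54 dB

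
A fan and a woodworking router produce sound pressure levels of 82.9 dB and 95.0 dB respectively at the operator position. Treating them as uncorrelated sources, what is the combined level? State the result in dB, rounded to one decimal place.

95.3 dB

For uncorrelated sources the intensities add, so convert each level to linear form, sum, and take 10·log₁₀ of the total.
Σ 10^(L/10) = 10^(82.9/10) + 10^(95.0/10) = 3.357e+09.
L_total = 10·log₁₀(3.357e+09) = 95.26 dB.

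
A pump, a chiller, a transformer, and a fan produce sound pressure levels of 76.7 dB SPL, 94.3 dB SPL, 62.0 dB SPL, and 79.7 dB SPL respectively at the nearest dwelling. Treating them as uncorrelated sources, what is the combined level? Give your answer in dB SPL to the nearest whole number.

95 dB SPL

For uncorrelated sources the intensities add, so convert each level to linear form, sum, and take 10·log₁₀ of the total.
Σ 10^(L/10) = 10^(76.7/10) + 10^(94.3/10) + 10^(62.0/10) + 10^(79.7/10) = 2.833e+09.
L_total = 10·log₁₀(2.833e+09) = 94.52 dB SPL.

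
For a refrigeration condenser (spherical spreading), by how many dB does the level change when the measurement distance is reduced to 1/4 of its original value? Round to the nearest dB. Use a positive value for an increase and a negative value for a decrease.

With spherical spreading the level changes by −20·log₁₀(r₂/r₁).
ΔL = −20·log₁₀(0.25) = +12.04 dB.

+12 dB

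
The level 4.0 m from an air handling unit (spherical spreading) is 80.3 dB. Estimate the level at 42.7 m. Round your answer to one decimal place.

Spherical spreading from a point source gives a 20·log₁₀(r₂/r₁) drop.
L₂ = 80.3 − 20·log₁₀(42.7/4.0) = 80.3 − 20.567 = 59.73 dB.

59.7 dB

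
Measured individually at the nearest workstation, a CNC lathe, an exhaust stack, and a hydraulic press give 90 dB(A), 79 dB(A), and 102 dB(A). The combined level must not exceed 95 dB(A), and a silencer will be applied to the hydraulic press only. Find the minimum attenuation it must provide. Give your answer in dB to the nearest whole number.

9 dB

Everything except the hydraulic press sums to 10^(90/10) + 10^(79/10) = 1.079e+09 in linear terms, 90.33 dB(A).
To meet 95 dB(A) overall, the treated hydraulic press may contribute at most 10^(95/10) − 1.079e+09 = 2.083e+09, i.e. 93.19 dB(A).
Required insertion loss = 102 − 93.19 = 8.81 dB.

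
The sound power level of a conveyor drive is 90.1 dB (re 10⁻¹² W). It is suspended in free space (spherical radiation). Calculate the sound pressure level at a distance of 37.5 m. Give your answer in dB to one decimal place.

47.6 dB

The power spreads over a sphere of area 4π·r², so L_p = L_w − 10·log₁₀(4π·r²).
4π·r² = 1.767e+04 m², 10·log₁₀ of that is 42.473 dB.
L_p = 90.1 − 42.473 = 47.63 dB.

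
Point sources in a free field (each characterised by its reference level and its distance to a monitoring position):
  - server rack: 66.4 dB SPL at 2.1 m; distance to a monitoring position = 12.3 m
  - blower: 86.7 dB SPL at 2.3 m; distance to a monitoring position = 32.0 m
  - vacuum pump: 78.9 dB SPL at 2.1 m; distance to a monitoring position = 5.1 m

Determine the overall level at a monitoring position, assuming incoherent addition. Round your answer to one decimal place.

72.0 dB SPL

Apply inverse-square spreading to bring every level to the receiver, then sum 10^(L/10).
server rack: 66.4 − 20·log₁₀(12.3/2.1) = 66.4 − 15.35 = 51.05 dB SPL.
blower: 86.7 − 20·log₁₀(32.0/2.3) = 86.7 − 22.87 = 63.83 dB SPL.
vacuum pump: 78.9 − 20·log₁₀(5.1/2.1) = 78.9 − 7.71 = 71.19 dB SPL.
Σ 10^(L/10) = 1.570e+07 → L_total = 10·log₁₀(1.570e+07) = 71.96 dB SPL.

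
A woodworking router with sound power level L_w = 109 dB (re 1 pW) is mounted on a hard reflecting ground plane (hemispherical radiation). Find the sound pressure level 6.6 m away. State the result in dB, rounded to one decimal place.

84.6 dB

The power spreads over a hemisphere of area 2π·r², so L_p = L_w − 10·log₁₀(2π·r²).
2π·r² = 273.7 m², 10·log₁₀ of that is 24.373 dB.
L_p = 109 − 24.373 = 84.63 dB.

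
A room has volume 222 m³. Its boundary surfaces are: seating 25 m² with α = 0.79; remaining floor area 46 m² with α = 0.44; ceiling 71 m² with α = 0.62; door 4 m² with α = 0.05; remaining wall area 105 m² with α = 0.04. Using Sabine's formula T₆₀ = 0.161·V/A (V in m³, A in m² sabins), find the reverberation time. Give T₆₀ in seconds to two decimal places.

Total absorption A = 25·0.79 + 46·0.44 + 71·0.62 + 4·0.05 + 105·0.04 = 88.41 m² sabins.
T₆₀ = 0.161·V/A = 0.161·222/88.41 = 0.404 s.

0.40 s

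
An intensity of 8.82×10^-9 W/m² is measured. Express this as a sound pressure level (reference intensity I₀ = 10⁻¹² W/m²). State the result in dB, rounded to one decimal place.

I/I₀ = 8.82×10^-9/10⁻¹² = 8.82×10^3, and L = 10·log₁₀(I/I₀).
L = 10·(0.9455 + 3) = 39.45 dB.

39.5 dB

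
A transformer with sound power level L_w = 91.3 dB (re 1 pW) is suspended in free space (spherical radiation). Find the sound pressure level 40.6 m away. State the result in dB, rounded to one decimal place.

The power spreads over a sphere of area 4π·r², so L_p = L_w − 10·log₁₀(4π·r²).
4π·r² = 2.071e+04 m², 10·log₁₀ of that is 43.163 dB.
L_p = 91.3 − 43.163 = 48.14 dB.

48.1 dB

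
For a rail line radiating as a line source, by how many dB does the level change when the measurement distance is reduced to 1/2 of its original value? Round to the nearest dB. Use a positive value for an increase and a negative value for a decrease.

+3 dB

With cylindrical spreading the level changes by −10·log₁₀(r₂/r₁).
ΔL = −10·log₁₀(0.5) = +3.01 dB.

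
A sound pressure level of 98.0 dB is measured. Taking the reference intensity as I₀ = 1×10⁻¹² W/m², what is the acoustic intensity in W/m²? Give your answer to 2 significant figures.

0.0063 W/m²

I/I₀ = 10^(98.0/10) = 6.31e+09, so I = 6.31e+09 × 10⁻¹² W/m².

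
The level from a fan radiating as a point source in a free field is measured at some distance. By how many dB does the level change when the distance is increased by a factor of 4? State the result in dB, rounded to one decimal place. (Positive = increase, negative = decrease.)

-12.0 dB

A point source loses 6 dB per doubling of distance; generally ΔL = −20·log₁₀(r₂/r₁).
ΔL = −20·log₁₀(4) = -12.04 dB.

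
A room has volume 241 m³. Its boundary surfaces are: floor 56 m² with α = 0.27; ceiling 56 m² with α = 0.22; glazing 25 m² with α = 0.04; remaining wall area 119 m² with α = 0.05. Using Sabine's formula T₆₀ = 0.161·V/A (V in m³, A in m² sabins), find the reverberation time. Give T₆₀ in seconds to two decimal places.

Total absorption A = 56·0.27 + 56·0.22 + 25·0.04 + 119·0.05 = 34.39 m² sabins.
T₆₀ = 0.161 × 241 / 34.39 = 1.128 s.

1.13 s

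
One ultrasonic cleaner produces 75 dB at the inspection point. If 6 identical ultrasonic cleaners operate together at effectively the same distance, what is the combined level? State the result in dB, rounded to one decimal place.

With 6 equal, uncorrelated contributions the intensity is 6× that of one unit, giving a rise of 10·log₁₀ 6.
L_total = 75 + 10·log₁₀(6) = 75 + 7.782 = 82.78 dB.

82.8 dB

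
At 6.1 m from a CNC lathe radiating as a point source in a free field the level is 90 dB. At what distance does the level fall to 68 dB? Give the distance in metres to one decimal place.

For a point source L₁ − L₂ = 20·log₁₀(r₂/r₁), so r₂ = r₁·10^((L₁−L₂)/20).
r₂ = 6.1·10^((90−68)/20) = 6.1·10^(22.0/20) = 76.79 m.

76.8 m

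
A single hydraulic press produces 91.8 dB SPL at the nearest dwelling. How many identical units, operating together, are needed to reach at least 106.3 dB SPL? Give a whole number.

29

Need L₁ + 10·log₁₀ N ≥ 106.3, i.e. log₁₀ N ≥ 1.45.
N ≥ 10^(14.5/10) = 28.184, so N = 29.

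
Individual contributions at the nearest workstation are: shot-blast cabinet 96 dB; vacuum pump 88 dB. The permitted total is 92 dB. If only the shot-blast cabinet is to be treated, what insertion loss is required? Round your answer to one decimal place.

Everything except the shot-blast cabinet sums to 10^(88/10) = 6.310e+08 in linear terms, 88.00 dB.
The limit corresponds to 10^(92/10) = 1.585e+09; subtracting the fixed part leaves 9.539e+08 for the shot-blast cabinet, i.e. 89.80 dB.
Required insertion loss = 96 − 89.80 = 6.20 dB.

6.2 dB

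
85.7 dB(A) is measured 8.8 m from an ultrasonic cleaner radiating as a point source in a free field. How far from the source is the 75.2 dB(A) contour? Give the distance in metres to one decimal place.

29.5 m

Point-source spreading drops the level by 20·log₁₀(r₂/r₁); inverting, r₂/r₁ = 10^(ΔL/20).
r₂ = 8.8·10^((85.7−75.2)/20) = 8.8·10^(10.5/20) = 29.48 m.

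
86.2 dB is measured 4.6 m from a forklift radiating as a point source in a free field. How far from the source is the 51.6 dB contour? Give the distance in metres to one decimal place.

247.0 m

For a point source L₁ − L₂ = 20·log₁₀(r₂/r₁), so r₂ = r₁·10^((L₁−L₂)/20).
r₂ = 4.6·10^((86.2−51.6)/20) = 4.6·10^(34.6/20) = 247.03 m.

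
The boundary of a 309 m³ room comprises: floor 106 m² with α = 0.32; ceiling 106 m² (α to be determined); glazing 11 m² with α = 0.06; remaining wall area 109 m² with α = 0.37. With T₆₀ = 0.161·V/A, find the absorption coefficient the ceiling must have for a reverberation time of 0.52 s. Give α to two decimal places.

0.20

A = 0.161·V/T₆₀ = 0.161·309/0.52 = 95.67 m² sabins.
Absorption from the other surfaces = 106·0.32 + 11·0.06 + 109·0.37 = 74.91 m², so the ceiling must supply 20.76 m² over 106 m².
α = 20.76/106 = 0.196.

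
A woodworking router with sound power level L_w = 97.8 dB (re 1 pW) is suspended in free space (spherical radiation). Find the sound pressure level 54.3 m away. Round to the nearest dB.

52 dB

The power spreads over a sphere of area 4π·r², so L_p = L_w − 10·log₁₀(4π·r²).
4π·r² = 3.705e+04 m², 10·log₁₀ of that is 45.688 dB.
L_p = 97.8 − 45.688 = 52.11 dB.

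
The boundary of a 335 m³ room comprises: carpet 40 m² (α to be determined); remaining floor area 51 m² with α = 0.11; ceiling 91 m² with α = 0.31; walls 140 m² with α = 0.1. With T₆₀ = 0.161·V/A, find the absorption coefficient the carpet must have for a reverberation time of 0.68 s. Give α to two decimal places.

From T₆₀ = 0.161·V/A, the target T₆₀ = 0.68 s needs A = 0.161·335/0.68 = 79.32 m².
Absorption from the other surfaces = 51·0.11 + 91·0.31 + 140·0.1 = 47.82 m², so the carpet must supply 31.50 m² over 40 m².
α = 31.50/40 = 0.787.

0.79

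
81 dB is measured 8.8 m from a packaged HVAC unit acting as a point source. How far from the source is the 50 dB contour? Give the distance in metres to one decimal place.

The 31.0 dB drop corresponds to a distance ratio of 10^(31.0/20) for a point source.
r₂ = 8.8·10^((81−50)/20) = 8.8·10^(31.0/20) = 312.24 m.

312.2 m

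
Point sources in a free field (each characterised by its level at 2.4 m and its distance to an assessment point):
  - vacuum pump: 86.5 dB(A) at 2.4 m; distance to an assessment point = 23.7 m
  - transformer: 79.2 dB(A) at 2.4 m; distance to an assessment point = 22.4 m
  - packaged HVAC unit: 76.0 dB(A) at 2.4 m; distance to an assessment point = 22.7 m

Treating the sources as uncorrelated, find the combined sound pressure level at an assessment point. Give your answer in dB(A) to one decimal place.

Apply inverse-square spreading to bring every level to the receiver, then sum 10^(L/10).
vacuum pump: 86.5 − 20·log₁₀(23.7/2.4) = 86.5 − 19.89 = 66.61 dB(A).
transformer: 79.2 − 20·log₁₀(22.4/2.4) = 79.2 − 19.40 = 59.80 dB(A).
packaged HVAC unit: 76.0 − 20·log₁₀(22.7/2.4) = 76.0 − 19.52 = 56.48 dB(A).
Σ 10^(L/10) = 5.980e+06 → L_total = 10·log₁₀(5.980e+06) = 67.77 dB(A).

67.8 dB(A)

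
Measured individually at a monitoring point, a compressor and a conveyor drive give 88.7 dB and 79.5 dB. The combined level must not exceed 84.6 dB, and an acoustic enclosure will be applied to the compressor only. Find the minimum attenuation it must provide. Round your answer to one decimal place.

Fixed contribution from the other source: Σ 10^(L/10) = 10^(79.5/10) = 8.913e+07 (79.50 dB).
The limit corresponds to 10^(84.6/10) = 2.884e+08; subtracting the fixed part leaves 1.993e+08 for the compressor, i.e. 82.99 dB.
Required insertion loss = 88.7 − 82.99 = 5.71 dB.

5.7 dB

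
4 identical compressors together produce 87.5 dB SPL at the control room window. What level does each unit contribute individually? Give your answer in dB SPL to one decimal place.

Dividing the total intensity by 4 lowers the level by 10·log₁₀ 4 = 6.021 dB: L₁ = 87.5 − 6.021.

81.5 dB SPL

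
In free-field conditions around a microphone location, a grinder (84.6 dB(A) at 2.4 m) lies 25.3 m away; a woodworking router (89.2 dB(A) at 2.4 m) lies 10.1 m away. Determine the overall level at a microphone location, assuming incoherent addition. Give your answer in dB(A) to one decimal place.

77.0 dB(A)

Apply inverse-square spreading to bring every level to the receiver, then sum 10^(L/10).
grinder: 84.6 − 20·log₁₀(25.3/2.4) = 84.6 − 20.46 = 64.14 dB(A).
woodworking router: 89.2 − 20·log₁₀(10.1/2.4) = 89.2 − 12.48 = 76.72 dB(A).
Σ 10^(L/10) = 4.956e+07 → L_total = 10·log₁₀(4.956e+07) = 76.95 dB(A).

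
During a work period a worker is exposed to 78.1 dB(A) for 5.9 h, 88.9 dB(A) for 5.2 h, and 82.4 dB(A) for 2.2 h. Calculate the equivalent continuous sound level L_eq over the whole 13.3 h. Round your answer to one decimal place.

L_eq = 10·log₁₀[(1/T)·Σ tᵢ·10^(Lᵢ/10)] with T = 13.3 h.
Σ tᵢ·10^(Lᵢ/10) = 5.9·10^(78.1/10) + 5.2·10^(88.9/10) + 2.2·10^(82.4/10) = 4.800e+09.
L_eq = 10·log₁₀(4.800e+09/13.3) = 85.57 dB(A).

85.6 dB(A)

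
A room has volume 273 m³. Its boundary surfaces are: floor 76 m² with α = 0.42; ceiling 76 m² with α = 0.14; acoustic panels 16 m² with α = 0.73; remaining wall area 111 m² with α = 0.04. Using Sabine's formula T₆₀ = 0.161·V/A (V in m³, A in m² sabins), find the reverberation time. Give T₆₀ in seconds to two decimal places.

0.75 s

A = Σ Sᵢαᵢ = 76·0.42 + 76·0.14 + 16·0.73 + 111·0.04 = 58.68 m².
T₆₀ = 0.161 × 273 / 58.68 = 0.749 s.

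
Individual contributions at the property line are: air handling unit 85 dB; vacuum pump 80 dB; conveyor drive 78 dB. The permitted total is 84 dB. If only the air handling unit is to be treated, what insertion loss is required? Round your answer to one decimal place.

5.6 dB

Fixed contribution from the other sources: Σ 10^(L/10) = 10^(80/10) + 10^(78/10) = 1.631e+08 (82.12 dB).
The limit corresponds to 10^(84/10) = 2.512e+08; subtracting the fixed part leaves 8.809e+07 for the air handling unit, i.e. 79.45 dB.
So the air handling unit must be reduced from 85 to 79.45 dB: IL = 5.55 dB.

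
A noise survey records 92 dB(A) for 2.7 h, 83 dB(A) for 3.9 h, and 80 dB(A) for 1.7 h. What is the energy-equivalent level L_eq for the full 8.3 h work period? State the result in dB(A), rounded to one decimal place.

88.0 dB(A)

The energy average is taken in the linear domain: L_eq = 10·log₁₀[(Σ tᵢ·10^(Lᵢ/10))/T], T = 8.3 h.
Σ tᵢ·10^(Lᵢ/10) = 2.7·10^(92/10) + 3.9·10^(83/10) + 1.7·10^(80/10) = 5.227e+09.
L_eq = 10·log₁₀(5.227e+09/8.3) = 87.99 dB(A).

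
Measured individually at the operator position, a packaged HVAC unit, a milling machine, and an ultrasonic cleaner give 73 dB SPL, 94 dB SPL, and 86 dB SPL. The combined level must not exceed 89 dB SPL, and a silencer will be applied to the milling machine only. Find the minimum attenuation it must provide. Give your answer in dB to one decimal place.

Fixed contribution from the other sources: Σ 10^(L/10) = 10^(73/10) + 10^(86/10) = 4.181e+08 (86.21 dB SPL).
The limit corresponds to 10^(89/10) = 7.943e+08; subtracting the fixed part leaves 3.763e+08 for the milling machine, i.e. 85.75 dB SPL.
Required insertion loss = 94 − 85.75 = 8.25 dB.

8.2 dB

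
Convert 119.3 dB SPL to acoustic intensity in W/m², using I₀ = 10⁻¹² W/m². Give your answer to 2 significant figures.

0.85 W/m²

I/I₀ = 10^(119.3/10) = 8.511e+11, so I = 8.511e+11 × 10⁻¹² W/m².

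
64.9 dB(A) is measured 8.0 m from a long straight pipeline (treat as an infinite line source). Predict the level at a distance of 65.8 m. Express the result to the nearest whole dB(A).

For a line source, L₂ = L₁ − 10·log₁₀(r₂/r₁).
L₂ = 64.9 − 10·log₁₀(65.8/8.0) = 64.9 − 9.151 = 55.75 dB(A).

56 dB(A)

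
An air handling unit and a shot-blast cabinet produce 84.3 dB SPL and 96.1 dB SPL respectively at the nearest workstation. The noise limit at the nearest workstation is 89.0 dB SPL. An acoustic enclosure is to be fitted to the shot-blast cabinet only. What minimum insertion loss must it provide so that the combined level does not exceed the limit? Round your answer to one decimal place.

8.9 dB

Fixed contribution from the other source: Σ 10^(L/10) = 10^(84.3/10) = 2.692e+08 (84.30 dB SPL).
To meet 89.0 dB SPL overall, the treated shot-blast cabinet may contribute at most 10^(89.0/10) − 2.692e+08 = 5.252e+08, i.e. 87.20 dB SPL.
So the shot-blast cabinet must be reduced from 96.1 to 87.20 dB SPL: IL = 8.90 dB.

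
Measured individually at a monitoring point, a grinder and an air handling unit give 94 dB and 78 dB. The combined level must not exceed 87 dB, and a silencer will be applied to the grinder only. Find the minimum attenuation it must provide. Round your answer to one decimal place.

7.6 dB

Everything except the grinder sums to 10^(78/10) = 6.310e+07 in linear terms, 78.00 dB.
To meet 87 dB overall, the treated grinder may contribute at most 10^(87/10) − 6.310e+07 = 4.381e+08, i.e. 86.42 dB.
Required insertion loss = 94 − 86.42 = 7.58 dB.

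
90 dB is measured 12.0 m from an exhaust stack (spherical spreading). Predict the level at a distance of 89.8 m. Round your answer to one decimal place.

Point-source attenuation: ΔL = 20·log₁₀(r₂/r₁) = 20·log₁₀(89.8/12.0) = 17.482 dB.
L₂ = 90 − 20·log₁₀(89.8/12.0) = 90 − 17.482 = 72.52 dB.

72.5 dB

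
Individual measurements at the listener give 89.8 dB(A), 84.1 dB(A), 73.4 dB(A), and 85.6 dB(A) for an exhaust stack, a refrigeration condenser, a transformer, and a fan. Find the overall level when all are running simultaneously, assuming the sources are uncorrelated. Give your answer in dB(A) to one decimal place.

92.0 dB(A)

For uncorrelated sources the intensities add, so convert each level to linear form, sum, and take 10·log₁₀ of the total.
Σ 10^(L/10) = 10^(89.8/10) + 10^(84.1/10) + 10^(73.4/10) + 10^(85.6/10) = 1.597e+09.
L_total = 10·log₁₀(1.597e+09) = 92.03 dB(A).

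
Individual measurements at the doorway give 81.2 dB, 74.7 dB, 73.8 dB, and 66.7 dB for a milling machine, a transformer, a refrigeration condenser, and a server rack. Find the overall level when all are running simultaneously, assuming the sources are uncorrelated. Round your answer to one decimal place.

82.8 dB

For uncorrelated sources the intensities add, so convert each level to linear form, sum, and take 10·log₁₀ of the total.
Σ 10^(L/10) = 10^(81.2/10) + 10^(74.7/10) + 10^(73.8/10) + 10^(66.7/10) = 1.900e+08.
L_total = 10·log₁₀(1.900e+08) = 82.79 dB.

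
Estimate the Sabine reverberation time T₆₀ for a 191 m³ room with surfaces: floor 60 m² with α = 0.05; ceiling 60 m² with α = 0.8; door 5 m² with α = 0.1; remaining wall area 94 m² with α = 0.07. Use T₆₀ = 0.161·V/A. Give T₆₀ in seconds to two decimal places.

A = Σ Sᵢαᵢ = 60·0.05 + 60·0.8 + 5·0.1 + 94·0.07 = 58.08 m².
T₆₀ = 0.161 × 191 / 58.08 = 0.529 s.

0.53 s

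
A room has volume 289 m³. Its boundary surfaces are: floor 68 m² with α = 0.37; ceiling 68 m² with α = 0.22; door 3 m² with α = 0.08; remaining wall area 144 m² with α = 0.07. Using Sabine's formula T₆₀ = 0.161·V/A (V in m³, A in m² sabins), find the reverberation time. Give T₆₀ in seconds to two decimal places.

Summing Sᵢαᵢ: 68·0.37 + 68·0.22 + 3·0.08 + 144·0.07 = 50.44 m².
T₆₀ = 0.161 × 289 / 50.44 = 0.922 s.

0.92 s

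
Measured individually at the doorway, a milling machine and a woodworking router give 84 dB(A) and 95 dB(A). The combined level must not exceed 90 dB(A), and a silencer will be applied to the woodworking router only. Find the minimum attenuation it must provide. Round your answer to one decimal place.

Fixed contribution from the other source: Σ 10^(L/10) = 10^(84/10) = 2.512e+08 (84.00 dB(A)).
To meet 90 dB(A) overall, the treated woodworking router may contribute at most 10^(90/10) − 2.512e+08 = 7.488e+08, i.e. 88.74 dB(A).
Required insertion loss = 95 − 88.74 = 6.26 dB.

6.3 dB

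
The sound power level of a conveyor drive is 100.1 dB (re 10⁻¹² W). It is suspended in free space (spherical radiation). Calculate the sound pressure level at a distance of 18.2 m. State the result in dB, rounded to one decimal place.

63.9 dB

Free-field spherical radiation: L_p = L_w − 10·log₁₀(4π·r²), r = 18.2 m.
4π·r² = 4162 m², 10·log₁₀ of that is 36.194 dB.
L_p = 100.1 − 36.194 = 63.91 dB.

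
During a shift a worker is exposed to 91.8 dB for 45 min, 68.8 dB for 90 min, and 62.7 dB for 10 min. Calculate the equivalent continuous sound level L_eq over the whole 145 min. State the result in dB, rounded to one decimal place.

86.8 dB

Weight each interval's intensity by its duration and average over T = 145 min:
Σ tᵢ·10^(Lᵢ/10) = 45·10^(91.8/10) + 90·10^(68.8/10) + 10·10^(62.7/10) = 6.881e+10.
L_eq = 10·log₁₀(6.881e+10/145) = 86.76 dB.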